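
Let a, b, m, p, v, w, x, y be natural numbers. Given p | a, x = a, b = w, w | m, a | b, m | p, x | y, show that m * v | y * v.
b = w and a | b, thus a | w. w | m, so a | m. From m | p and p | a, m | a. Since a | m, a = m. From x = a and x | y, a | y. a = m, so m | y. Then m * v | y * v.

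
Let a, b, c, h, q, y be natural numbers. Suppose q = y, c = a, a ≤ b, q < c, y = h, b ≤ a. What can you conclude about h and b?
h < b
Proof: Because a ≤ b and b ≤ a, a = b. Since c = a, c = b. q = y and y = h, therefore q = h. q < c, so h < c. c = b, so h < b.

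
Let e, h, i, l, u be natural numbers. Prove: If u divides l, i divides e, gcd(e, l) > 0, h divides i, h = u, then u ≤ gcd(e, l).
h divides i and i divides e, thus h divides e. Since h = u, u divides e. From u divides l, u divides gcd(e, l). gcd(e, l) > 0, so u ≤ gcd(e, l).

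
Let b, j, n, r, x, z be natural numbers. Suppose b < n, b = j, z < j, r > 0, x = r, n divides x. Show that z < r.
b = j and b < n, therefore j < n. x = r and n divides x, therefore n divides r. Since r > 0, n ≤ r. j < n, so j < r. z < j, so z < r.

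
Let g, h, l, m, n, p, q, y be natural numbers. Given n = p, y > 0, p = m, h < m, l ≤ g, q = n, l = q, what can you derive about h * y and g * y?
h * y < g * y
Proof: Since n = p and p = m, n = m. From l = q and q = n, l = n. Since l ≤ g, n ≤ g. Because n = m, m ≤ g. h < m, so h < g. Because y > 0, h * y < g * y.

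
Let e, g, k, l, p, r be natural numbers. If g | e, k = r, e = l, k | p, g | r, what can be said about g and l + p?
g | l + p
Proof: From e = l and g | e, g | l. Because k = r and k | p, r | p. g | r, so g | p. Since g | l, g | l + p.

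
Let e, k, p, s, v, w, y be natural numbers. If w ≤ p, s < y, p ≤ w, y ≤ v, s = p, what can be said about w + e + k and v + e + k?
w + e + k < v + e + k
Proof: Because p ≤ w and w ≤ p, p = w. s = p, so s = w. From s < y and y ≤ v, s < v. Since s = w, w < v. Then w + e < v + e. Then w + e + k < v + e + k.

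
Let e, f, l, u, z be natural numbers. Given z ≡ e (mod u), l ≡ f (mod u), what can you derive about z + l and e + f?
z + l ≡ e + f (mod u)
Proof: z ≡ e (mod u) and l ≡ f (mod u). By adding congruences, z + l ≡ e + f (mod u).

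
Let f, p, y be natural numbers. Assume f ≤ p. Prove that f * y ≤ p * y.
From f ≤ p, by multiplying by a non-negative, f * y ≤ p * y.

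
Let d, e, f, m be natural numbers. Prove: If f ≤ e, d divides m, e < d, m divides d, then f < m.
Since d divides m and m divides d, d = m. Since f ≤ e and e < d, f < d. d = m, so f < m.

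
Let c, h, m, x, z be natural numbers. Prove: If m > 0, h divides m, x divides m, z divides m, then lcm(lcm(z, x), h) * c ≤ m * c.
Since z divides m and x divides m, lcm(z, x) divides m. Since h divides m, lcm(lcm(z, x), h) divides m. Since m > 0, lcm(lcm(z, x), h) ≤ m. By multiplying by a non-negative, lcm(lcm(z, x), h) * c ≤ m * c.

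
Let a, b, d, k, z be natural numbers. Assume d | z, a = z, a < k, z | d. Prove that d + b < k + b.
Since z | d and d | z, z = d. Since a = z, a = d. From a < k, d < k. Then d + b < k + b.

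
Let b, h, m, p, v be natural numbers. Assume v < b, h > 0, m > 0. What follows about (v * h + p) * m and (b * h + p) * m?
(v * h + p) * m < (b * h + p) * m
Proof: Since v < b and h > 0, v * h < b * h. Then v * h + p < b * h + p. Since m > 0, (v * h + p) * m < (b * h + p) * m.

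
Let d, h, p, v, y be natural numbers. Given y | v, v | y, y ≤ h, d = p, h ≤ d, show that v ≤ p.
y | v and v | y, so y = v. d = p and h ≤ d, hence h ≤ p. Since y ≤ h, y ≤ p. y = v, so v ≤ p.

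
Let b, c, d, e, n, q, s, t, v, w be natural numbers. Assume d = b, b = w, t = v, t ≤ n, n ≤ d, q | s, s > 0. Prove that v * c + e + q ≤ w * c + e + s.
d = b and b = w, hence d = w. From t ≤ n and n ≤ d, t ≤ d. t = v, so v ≤ d. Since d = w, v ≤ w. Then v * c ≤ w * c. Then v * c + e ≤ w * c + e. q | s and s > 0, so q ≤ s. v * c + e ≤ w * c + e, so v * c + e + q ≤ w * c + e + s.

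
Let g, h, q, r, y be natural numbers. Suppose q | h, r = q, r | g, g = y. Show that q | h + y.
Because g = y and r | g, r | y. Since r = q, q | y. q | h, so q | h + y.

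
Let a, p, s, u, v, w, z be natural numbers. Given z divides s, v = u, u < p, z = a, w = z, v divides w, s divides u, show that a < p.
v = u and v divides w, thus u divides w. Because w = z, u divides z. z divides s and s divides u, hence z divides u. Since u divides z, u = z. Since z = a, u = a. u < p, so a < p.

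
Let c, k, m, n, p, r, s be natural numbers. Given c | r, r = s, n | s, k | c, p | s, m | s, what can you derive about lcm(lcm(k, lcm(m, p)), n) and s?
lcm(lcm(k, lcm(m, p)), n) | s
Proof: From r = s and c | r, c | s. k | c, so k | s. Because m | s and p | s, lcm(m, p) | s. Since k | s, lcm(k, lcm(m, p)) | s. Since n | s, lcm(lcm(k, lcm(m, p)), n) | s.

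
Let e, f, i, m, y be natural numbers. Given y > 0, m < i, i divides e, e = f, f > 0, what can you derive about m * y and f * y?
m * y < f * y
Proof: e = f and i divides e, so i divides f. Since f > 0, i ≤ f. m < i, so m < f. Because y > 0, by multiplying by a positive, m * y < f * y.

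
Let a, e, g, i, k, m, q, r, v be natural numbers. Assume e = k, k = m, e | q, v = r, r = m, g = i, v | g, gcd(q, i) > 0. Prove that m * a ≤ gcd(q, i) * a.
Since e = k and k = m, e = m. Because e | q, m | q. From v = r and r = m, v = m. g = i and v | g, thus v | i. Since v = m, m | i. From m | q, m | gcd(q, i). gcd(q, i) > 0, so m ≤ gcd(q, i). Then m * a ≤ gcd(q, i) * a.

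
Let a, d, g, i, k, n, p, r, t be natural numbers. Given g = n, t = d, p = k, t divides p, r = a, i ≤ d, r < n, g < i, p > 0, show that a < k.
r = a and r < n, thus a < n. Because g = n and g < i, n < i. Since a < n, a < i. t = d and t divides p, hence d divides p. p > 0, so d ≤ p. i ≤ d, so i ≤ p. p = k, so i ≤ k. a < i, so a < k.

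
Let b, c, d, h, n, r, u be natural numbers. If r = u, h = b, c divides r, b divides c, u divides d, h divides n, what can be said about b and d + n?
b divides d + n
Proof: r = u and c divides r, hence c divides u. b divides c, so b divides u. u divides d, so b divides d. Because h = b and h divides n, b divides n. b divides d, so b divides d + n.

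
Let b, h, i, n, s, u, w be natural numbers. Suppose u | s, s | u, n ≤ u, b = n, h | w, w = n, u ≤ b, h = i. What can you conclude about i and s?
i | s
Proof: Since b = n and u ≤ b, u ≤ n. n ≤ u, so n = u. w = n, so w = u. From u | s and s | u, u = s. Because w = u, w = s. h | w, so h | s. h = i, so i | s.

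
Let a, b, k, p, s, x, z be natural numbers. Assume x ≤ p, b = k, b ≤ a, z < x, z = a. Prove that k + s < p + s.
z < x and x ≤ p, so z < p. z = a, so a < p. b ≤ a, so b < p. Since b = k, k < p. Then k + s < p + s.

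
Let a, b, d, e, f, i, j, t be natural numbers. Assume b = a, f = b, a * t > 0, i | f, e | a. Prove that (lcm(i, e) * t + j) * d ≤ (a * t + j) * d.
Since f = b and i | f, i | b. Since b = a, i | a. e | a, so lcm(i, e) | a. Then lcm(i, e) * t | a * t. From a * t > 0, lcm(i, e) * t ≤ a * t. Then lcm(i, e) * t + j ≤ a * t + j. Then (lcm(i, e) * t + j) * d ≤ (a * t + j) * d.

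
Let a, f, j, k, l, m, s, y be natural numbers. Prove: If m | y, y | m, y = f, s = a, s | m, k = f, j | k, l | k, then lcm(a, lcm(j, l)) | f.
Because m | y and y | m, m = y. Since y = f, m = f. s = a and s | m, hence a | m. Since m = f, a | f. j | k and l | k, therefore lcm(j, l) | k. k = f, so lcm(j, l) | f. Since a | f, lcm(a, lcm(j, l)) | f.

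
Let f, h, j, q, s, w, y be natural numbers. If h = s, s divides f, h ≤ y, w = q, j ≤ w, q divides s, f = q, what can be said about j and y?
j ≤ y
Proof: Since w = q and j ≤ w, j ≤ q. From f = q and s divides f, s divides q. Since q divides s, s = q. Since h = s, h = q. h ≤ y, so q ≤ y. Because j ≤ q, j ≤ y.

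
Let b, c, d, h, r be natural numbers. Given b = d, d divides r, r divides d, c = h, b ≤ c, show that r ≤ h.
From d divides r and r divides d, d = r. From b = d, b = r. Since c = h and b ≤ c, b ≤ h. b = r, so r ≤ h.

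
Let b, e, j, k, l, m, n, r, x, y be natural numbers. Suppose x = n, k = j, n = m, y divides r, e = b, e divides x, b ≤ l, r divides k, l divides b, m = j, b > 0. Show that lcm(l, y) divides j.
From n = m and m = j, n = j. From l divides b and b > 0, l ≤ b. Since b ≤ l, b = l. x = n and e divides x, hence e divides n. e = b, so b divides n. Since b = l, l divides n. n = j, so l divides j. k = j and r divides k, therefore r divides j. Because y divides r, y divides j. Because l divides j, lcm(l, y) divides j.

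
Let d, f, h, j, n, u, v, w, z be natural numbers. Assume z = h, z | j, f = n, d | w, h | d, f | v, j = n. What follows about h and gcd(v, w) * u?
h | gcd(v, w) * u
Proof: j = n and z | j, therefore z | n. From z = h, h | n. Since f = n and f | v, n | v. Because h | n, h | v. Because h | d and d | w, h | w. h | v, so h | gcd(v, w). Then h | gcd(v, w) * u.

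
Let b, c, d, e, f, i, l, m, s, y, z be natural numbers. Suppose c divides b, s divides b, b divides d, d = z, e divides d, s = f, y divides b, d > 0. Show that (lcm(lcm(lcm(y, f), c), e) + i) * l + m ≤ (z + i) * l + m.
s = f and s divides b, therefore f divides b. y divides b, so lcm(y, f) divides b. c divides b, so lcm(lcm(y, f), c) divides b. b divides d, so lcm(lcm(y, f), c) divides d. e divides d, so lcm(lcm(lcm(y, f), c), e) divides d. d > 0, so lcm(lcm(lcm(y, f), c), e) ≤ d. d = z, so lcm(lcm(lcm(y, f), c), e) ≤ z. Then lcm(lcm(lcm(y, f), c), e) + i ≤ z + i. By multiplying by a non-negative, (lcm(lcm(lcm(y, f), c), e) + i) * l ≤ (z + i) * l. Then (lcm(lcm(lcm(y, f), c), e) + i) * l + m ≤ (z + i) * l + m.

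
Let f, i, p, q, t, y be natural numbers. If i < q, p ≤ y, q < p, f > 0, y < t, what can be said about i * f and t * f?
i * f < t * f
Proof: q < p and p ≤ y, thus q < y. Because y < t, q < t. Since i < q, i < t. Combining with f > 0, by multiplying by a positive, i * f < t * f.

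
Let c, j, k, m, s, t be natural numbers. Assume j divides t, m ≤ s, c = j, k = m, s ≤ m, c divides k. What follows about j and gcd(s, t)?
j divides gcd(s, t)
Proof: Since m ≤ s and s ≤ m, m = s. From k = m and c divides k, c divides m. Since m = s, c divides s. Since c = j, j divides s. j divides t, so j divides gcd(s, t).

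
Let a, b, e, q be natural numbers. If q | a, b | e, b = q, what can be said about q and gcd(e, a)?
q | gcd(e, a)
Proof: Since b = q and b | e, q | e. Since q | a, q | gcd(e, a).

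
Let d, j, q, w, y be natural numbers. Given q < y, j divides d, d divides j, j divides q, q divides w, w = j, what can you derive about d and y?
d < y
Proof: Since w = j and q divides w, q divides j. j divides q, so q = j. j divides d and d divides j, therefore j = d. Since q = j, q = d. Since q < y, d < y.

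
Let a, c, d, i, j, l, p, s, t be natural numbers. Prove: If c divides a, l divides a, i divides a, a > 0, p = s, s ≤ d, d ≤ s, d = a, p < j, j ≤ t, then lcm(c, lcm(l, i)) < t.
Since l divides a and i divides a, lcm(l, i) divides a. Since c divides a, lcm(c, lcm(l, i)) divides a. Since a > 0, lcm(c, lcm(l, i)) ≤ a. s ≤ d and d ≤ s, so s = d. p = s, so p = d. Since d = a, p = a. Since p < j, a < j. j ≤ t, so a < t. lcm(c, lcm(l, i)) ≤ a, so lcm(c, lcm(l, i)) < t.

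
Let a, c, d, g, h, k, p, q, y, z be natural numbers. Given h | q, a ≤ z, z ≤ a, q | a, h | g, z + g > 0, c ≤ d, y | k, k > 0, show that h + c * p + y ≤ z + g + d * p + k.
a ≤ z and z ≤ a, so a = z. Since q | a, q | z. h | q, so h | z. Since h | g, h | z + g. Since z + g > 0, h ≤ z + g. c ≤ d, thus c * p ≤ d * p. h ≤ z + g, so h + c * p ≤ z + g + d * p. y | k and k > 0, hence y ≤ k. Since h + c * p ≤ z + g + d * p, h + c * p + y ≤ z + g + d * p + k.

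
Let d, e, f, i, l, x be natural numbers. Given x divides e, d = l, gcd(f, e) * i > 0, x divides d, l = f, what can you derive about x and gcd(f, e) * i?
x ≤ gcd(f, e) * i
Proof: d = l and l = f, so d = f. x divides d, so x divides f. x divides e, so x divides gcd(f, e). Then x divides gcd(f, e) * i. From gcd(f, e) * i > 0, x ≤ gcd(f, e) * i.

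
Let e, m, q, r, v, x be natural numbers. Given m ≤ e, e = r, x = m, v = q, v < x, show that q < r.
x = m and v < x, hence v < m. m ≤ e, so v < e. From v = q, q < e. Since e = r, q < r.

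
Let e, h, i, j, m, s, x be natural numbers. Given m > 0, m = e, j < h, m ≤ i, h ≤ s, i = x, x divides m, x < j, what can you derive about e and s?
e < s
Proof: From x divides m and m > 0, x ≤ m. From i = x and m ≤ i, m ≤ x. x ≤ m, so x = m. m = e, so x = e. Because x < j and j < h, x < h. Since h ≤ s, x < s. Since x = e, e < s.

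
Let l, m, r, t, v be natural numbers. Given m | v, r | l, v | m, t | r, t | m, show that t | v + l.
m | v and v | m, hence m = v. t | m, so t | v. From t | r and r | l, t | l. t | v, so t | v + l.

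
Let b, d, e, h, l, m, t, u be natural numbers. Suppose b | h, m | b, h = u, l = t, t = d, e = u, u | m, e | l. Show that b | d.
u | m and m | b, hence u | b. h = u and b | h, therefore b | u. Since u | b, u = b. l = t and t = d, hence l = d. Since e | l, e | d. e = u, so u | d. Since u = b, b | d.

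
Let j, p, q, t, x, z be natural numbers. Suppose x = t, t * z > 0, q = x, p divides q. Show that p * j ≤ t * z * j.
q = x and x = t, so q = t. p divides q, so p divides t. Then p divides t * z. Since t * z > 0, p ≤ t * z. By multiplying by a non-negative, p * j ≤ t * z * j.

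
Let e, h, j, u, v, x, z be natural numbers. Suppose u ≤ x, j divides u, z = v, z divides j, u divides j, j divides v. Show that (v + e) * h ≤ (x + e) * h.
Because u divides j and j divides u, u = j. z = v and z divides j, so v divides j. j divides v, so j = v. u = j, so u = v. u ≤ x, so v ≤ x. Then v + e ≤ x + e. By multiplying by a non-negative, (v + e) * h ≤ (x + e) * h.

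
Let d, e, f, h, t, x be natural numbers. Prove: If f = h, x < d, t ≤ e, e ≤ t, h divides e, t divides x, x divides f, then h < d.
From f = h and x divides f, x divides h. t ≤ e and e ≤ t, hence t = e. t divides x, so e divides x. From h divides e, h divides x. Because x divides h, x = h. x < d, so h < d.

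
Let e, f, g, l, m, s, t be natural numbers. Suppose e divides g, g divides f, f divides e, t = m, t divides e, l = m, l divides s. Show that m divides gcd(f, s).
e divides g and g divides f, therefore e divides f. Since f divides e, e = f. t = m and t divides e, thus m divides e. Since e = f, m divides f. l = m and l divides s, hence m divides s. Since m divides f, m divides gcd(f, s).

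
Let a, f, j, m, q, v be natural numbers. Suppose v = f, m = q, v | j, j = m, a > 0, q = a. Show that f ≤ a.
From j = m and m = q, j = q. v | j, so v | q. q = a, so v | a. v = f, so f | a. Since a > 0, f ≤ a.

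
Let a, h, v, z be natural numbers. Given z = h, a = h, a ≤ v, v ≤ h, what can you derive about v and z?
v = z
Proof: Because a = h and a ≤ v, h ≤ v. From v ≤ h, h = v. Since z = h, z = v. Then v = z.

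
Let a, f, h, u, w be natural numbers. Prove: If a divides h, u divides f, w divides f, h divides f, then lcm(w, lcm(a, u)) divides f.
a divides h and h divides f, thus a divides f. u divides f, so lcm(a, u) divides f. Since w divides f, lcm(w, lcm(a, u)) divides f.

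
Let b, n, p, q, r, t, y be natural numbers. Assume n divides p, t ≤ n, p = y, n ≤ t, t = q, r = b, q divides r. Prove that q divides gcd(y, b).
n ≤ t and t ≤ n, therefore n = t. Because t = q, n = q. Since n divides p, q divides p. Since p = y, q divides y. From r = b and q divides r, q divides b. q divides y, so q divides gcd(y, b).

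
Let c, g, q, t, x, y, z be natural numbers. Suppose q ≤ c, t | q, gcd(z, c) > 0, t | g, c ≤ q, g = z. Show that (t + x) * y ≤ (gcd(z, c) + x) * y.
Because g = z and t | g, t | z. q ≤ c and c ≤ q, so q = c. t | q, so t | c. t | z, so t | gcd(z, c). gcd(z, c) > 0, so t ≤ gcd(z, c). Then t + x ≤ gcd(z, c) + x. Then (t + x) * y ≤ (gcd(z, c) + x) * y.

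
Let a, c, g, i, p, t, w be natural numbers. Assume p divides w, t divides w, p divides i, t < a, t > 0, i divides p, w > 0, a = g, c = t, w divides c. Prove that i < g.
p divides i and i divides p, therefore p = i. c = t and w divides c, thus w divides t. Since t > 0, w ≤ t. t divides w and w > 0, so t ≤ w. Since w ≤ t, w = t. p divides w, so p divides t. Since p = i, i divides t. Since t > 0, i ≤ t. a = g and t < a, thus t < g. From i ≤ t, i < g.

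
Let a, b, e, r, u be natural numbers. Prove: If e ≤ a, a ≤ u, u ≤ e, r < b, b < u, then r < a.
Because u ≤ e and e ≤ a, u ≤ a. Since a ≤ u, u = a. Since r < b and b < u, r < u. u = a, so r < a.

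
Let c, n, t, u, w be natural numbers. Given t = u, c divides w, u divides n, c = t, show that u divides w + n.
c = t and t = u, so c = u. Since c divides w, u divides w. u divides n, so u divides w + n.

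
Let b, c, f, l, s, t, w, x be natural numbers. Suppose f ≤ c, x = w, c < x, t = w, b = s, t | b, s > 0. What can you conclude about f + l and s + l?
f + l < s + l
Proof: x = w and c < x, thus c < w. b = s and t | b, so t | s. t = w, so w | s. Since s > 0, w ≤ s. c < w, so c < s. Since f ≤ c, f < s. Then f + l < s + l.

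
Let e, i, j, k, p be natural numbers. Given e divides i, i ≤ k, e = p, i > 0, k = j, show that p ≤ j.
e divides i and i > 0, hence e ≤ i. i ≤ k, so e ≤ k. Because e = p, p ≤ k. k = j, so p ≤ j.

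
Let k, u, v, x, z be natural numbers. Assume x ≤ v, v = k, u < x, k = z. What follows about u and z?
u < z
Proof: v = k and k = z, thus v = z. u < x and x ≤ v, hence u < v. Since v = z, u < z.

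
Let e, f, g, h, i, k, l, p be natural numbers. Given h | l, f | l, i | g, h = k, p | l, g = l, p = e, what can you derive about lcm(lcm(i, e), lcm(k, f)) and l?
lcm(lcm(i, e), lcm(k, f)) | l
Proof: Since g = l and i | g, i | l. p = e and p | l, therefore e | l. Since i | l, lcm(i, e) | l. h = k and h | l, therefore k | l. f | l, so lcm(k, f) | l. Since lcm(i, e) | l, lcm(lcm(i, e), lcm(k, f)) | l.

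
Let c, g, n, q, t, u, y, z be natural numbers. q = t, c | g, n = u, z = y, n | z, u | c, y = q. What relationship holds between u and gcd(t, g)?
u | gcd(t, g)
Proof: From y = q and q = t, y = t. n = u and n | z, therefore u | z. z = y, so u | y. Since y = t, u | t. Since u | c and c | g, u | g. Since u | t, u | gcd(t, g).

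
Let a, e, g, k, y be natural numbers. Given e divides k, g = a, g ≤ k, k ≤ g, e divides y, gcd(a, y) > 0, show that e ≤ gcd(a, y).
k ≤ g and g ≤ k, so k = g. Since e divides k, e divides g. Since g = a, e divides a. Since e divides y, e divides gcd(a, y). Since gcd(a, y) > 0, e ≤ gcd(a, y).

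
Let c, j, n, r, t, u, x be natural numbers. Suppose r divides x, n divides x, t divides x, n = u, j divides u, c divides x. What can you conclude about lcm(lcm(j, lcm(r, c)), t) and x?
lcm(lcm(j, lcm(r, c)), t) divides x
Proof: n = u and n divides x, so u divides x. j divides u, so j divides x. r divides x and c divides x, therefore lcm(r, c) divides x. Since j divides x, lcm(j, lcm(r, c)) divides x. t divides x, so lcm(lcm(j, lcm(r, c)), t) divides x.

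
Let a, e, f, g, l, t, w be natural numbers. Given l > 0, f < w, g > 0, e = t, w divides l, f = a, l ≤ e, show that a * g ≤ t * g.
Because f = a and f < w, a < w. w divides l and l > 0, thus w ≤ l. Since a < w, a < l. e = t and l ≤ e, hence l ≤ t. a < l, so a < t. Because g > 0, by multiplying by a positive, a * g < t * g. Then a * g ≤ t * g.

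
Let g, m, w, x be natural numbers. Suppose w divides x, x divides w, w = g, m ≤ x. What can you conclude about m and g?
m ≤ g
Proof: x divides w and w divides x, hence x = w. w = g, so x = g. m ≤ x, so m ≤ g.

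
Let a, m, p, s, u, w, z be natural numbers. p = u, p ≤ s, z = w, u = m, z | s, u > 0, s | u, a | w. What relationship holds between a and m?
a | m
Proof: From s | u and u > 0, s ≤ u. p = u and p ≤ s, thus u ≤ s. Since s ≤ u, s = u. Because z = w and z | s, w | s. a | w, so a | s. Since s = u, a | u. Since u = m, a | m.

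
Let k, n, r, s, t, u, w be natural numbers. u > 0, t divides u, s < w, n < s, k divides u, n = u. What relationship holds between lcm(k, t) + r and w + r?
lcm(k, t) + r < w + r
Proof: k divides u and t divides u, therefore lcm(k, t) divides u. u > 0, so lcm(k, t) ≤ u. From n < s and s < w, n < w. n = u, so u < w. Since lcm(k, t) ≤ u, lcm(k, t) < w. Then lcm(k, t) + r < w + r.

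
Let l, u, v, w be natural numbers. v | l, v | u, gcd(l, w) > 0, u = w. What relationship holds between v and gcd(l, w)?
v ≤ gcd(l, w)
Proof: Because u = w and v | u, v | w. v | l, so v | gcd(l, w). Since gcd(l, w) > 0, v ≤ gcd(l, w).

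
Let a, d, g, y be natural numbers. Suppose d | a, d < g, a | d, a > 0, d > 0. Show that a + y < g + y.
From d | a and a > 0, d ≤ a. Since a | d and d > 0, a ≤ d. d ≤ a, so d = a. Since d < g, a < g. Then a + y < g + y.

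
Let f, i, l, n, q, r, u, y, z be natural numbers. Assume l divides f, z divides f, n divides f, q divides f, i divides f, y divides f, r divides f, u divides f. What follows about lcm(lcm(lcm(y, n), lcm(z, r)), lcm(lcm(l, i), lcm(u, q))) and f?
lcm(lcm(lcm(y, n), lcm(z, r)), lcm(lcm(l, i), lcm(u, q))) divides f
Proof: Since y divides f and n divides f, lcm(y, n) divides f. z divides f and r divides f, hence lcm(z, r) divides f. Since lcm(y, n) divides f, lcm(lcm(y, n), lcm(z, r)) divides f. From l divides f and i divides f, lcm(l, i) divides f. u divides f and q divides f, therefore lcm(u, q) divides f. lcm(l, i) divides f, so lcm(lcm(l, i), lcm(u, q)) divides f. lcm(lcm(y, n), lcm(z, r)) divides f, so lcm(lcm(lcm(y, n), lcm(z, r)), lcm(lcm(l, i), lcm(u, q))) divides f.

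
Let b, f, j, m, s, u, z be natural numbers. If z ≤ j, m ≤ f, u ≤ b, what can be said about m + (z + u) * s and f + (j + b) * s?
m + (z + u) * s ≤ f + (j + b) * s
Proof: Since z ≤ j and u ≤ b, z + u ≤ j + b. By multiplying by a non-negative, (z + u) * s ≤ (j + b) * s. Since m ≤ f, m + (z + u) * s ≤ f + (j + b) * s.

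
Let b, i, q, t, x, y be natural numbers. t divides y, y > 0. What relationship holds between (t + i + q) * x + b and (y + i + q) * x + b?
(t + i + q) * x + b ≤ (y + i + q) * x + b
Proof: Because t divides y and y > 0, t ≤ y. Then t + i ≤ y + i. Then t + i + q ≤ y + i + q. By multiplying by a non-negative, (t + i + q) * x ≤ (y + i + q) * x. Then (t + i + q) * x + b ≤ (y + i + q) * x + b.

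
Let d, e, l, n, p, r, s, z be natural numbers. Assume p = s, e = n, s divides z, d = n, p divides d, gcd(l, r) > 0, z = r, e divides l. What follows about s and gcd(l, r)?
s ≤ gcd(l, r)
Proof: d = n and p divides d, hence p divides n. Since p = s, s divides n. e = n and e divides l, hence n divides l. Since s divides n, s divides l. z = r and s divides z, therefore s divides r. Since s divides l, s divides gcd(l, r). Since gcd(l, r) > 0, s ≤ gcd(l, r).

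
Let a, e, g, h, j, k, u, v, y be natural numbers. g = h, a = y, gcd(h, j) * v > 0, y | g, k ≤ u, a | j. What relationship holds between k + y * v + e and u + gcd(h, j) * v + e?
k + y * v + e ≤ u + gcd(h, j) * v + e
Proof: Because g = h and y | g, y | h. a = y and a | j, therefore y | j. Since y | h, y | gcd(h, j). Then y * v | gcd(h, j) * v. Because gcd(h, j) * v > 0, y * v ≤ gcd(h, j) * v. k ≤ u, so k + y * v ≤ u + gcd(h, j) * v. Then k + y * v + e ≤ u + gcd(h, j) * v + e.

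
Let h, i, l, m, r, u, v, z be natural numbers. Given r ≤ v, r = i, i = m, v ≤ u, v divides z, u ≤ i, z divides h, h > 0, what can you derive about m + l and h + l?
m + l ≤ h + l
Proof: From v ≤ u and u ≤ i, v ≤ i. Since r = i and r ≤ v, i ≤ v. v ≤ i, so v = i. Since i = m, v = m. Because v divides z and z divides h, v divides h. Since v = m, m divides h. Since h > 0, m ≤ h. Then m + l ≤ h + l.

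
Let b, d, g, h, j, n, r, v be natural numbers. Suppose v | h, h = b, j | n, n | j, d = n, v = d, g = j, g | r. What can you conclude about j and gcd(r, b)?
j | gcd(r, b)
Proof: Because g = j and g | r, j | r. n | j and j | n, hence n = j. d = n, so d = j. From v = d and v | h, d | h. h = b, so d | b. Since d = j, j | b. Since j | r, j | gcd(r, b).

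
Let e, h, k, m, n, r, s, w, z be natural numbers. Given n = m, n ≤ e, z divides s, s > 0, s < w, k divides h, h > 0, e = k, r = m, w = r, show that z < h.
w = r and r = m, therefore w = m. z divides s and s > 0, so z ≤ s. Since s < w, z < w. Since w = m, z < m. n = m and n ≤ e, so m ≤ e. Since e = k, m ≤ k. Since k divides h and h > 0, k ≤ h. Since m ≤ k, m ≤ h. z < m, so z < h.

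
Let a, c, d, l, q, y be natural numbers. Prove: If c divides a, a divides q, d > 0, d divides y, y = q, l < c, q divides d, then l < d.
y = q and d divides y, thus d divides q. q divides d, so q = d. c divides a and a divides q, so c divides q. q = d, so c divides d. Since d > 0, c ≤ d. From l < c, l < d.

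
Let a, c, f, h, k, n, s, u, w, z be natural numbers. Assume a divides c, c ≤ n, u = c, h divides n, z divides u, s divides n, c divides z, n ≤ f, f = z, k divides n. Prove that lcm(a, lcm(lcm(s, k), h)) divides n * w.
Because u = c and z divides u, z divides c. c divides z, so z = c. Because f = z, f = c. Because n ≤ f, n ≤ c. Since c ≤ n, c = n. a divides c, so a divides n. Since s divides n and k divides n, lcm(s, k) divides n. h divides n, so lcm(lcm(s, k), h) divides n. Since a divides n, lcm(a, lcm(lcm(s, k), h)) divides n. Then lcm(a, lcm(lcm(s, k), h)) divides n * w.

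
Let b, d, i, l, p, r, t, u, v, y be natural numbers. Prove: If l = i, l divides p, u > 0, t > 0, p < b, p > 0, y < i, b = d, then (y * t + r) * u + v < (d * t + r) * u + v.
l = i and l divides p, thus i divides p. Since p > 0, i ≤ p. From p < b, i < b. Since y < i, y < b. Since b = d, y < d. From t > 0, by multiplying by a positive, y * t < d * t. Then y * t + r < d * t + r. Since u > 0, by multiplying by a positive, (y * t + r) * u < (d * t + r) * u. Then (y * t + r) * u + v < (d * t + r) * u + v.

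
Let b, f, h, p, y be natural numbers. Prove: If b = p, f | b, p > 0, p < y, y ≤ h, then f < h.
b = p and f | b, thus f | p. From p > 0, f ≤ p. Since p < y, f < y. Since y ≤ h, f < h.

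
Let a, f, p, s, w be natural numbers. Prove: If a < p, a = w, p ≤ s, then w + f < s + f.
a = w and a < p, thus w < p. p ≤ s, so w < s. Then w + f < s + f.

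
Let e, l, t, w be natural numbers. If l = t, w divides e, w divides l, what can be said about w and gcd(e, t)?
w divides gcd(e, t)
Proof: l = t and w divides l, so w divides t. Since w divides e, w divides gcd(e, t).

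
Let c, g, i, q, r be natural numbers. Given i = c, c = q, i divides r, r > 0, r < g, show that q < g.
Since i = c and c = q, i = q. i divides r and r > 0, thus i ≤ r. r < g, so i < g. i = q, so q < g.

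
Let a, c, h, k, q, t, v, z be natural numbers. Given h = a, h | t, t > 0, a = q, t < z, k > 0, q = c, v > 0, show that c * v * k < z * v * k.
From h = a and a = q, h = q. From h | t and t > 0, h ≤ t. h = q, so q ≤ t. Since t < z, q < z. Since q = c, c < z. Since v > 0, c * v < z * v. Since k > 0, c * v * k < z * v * k.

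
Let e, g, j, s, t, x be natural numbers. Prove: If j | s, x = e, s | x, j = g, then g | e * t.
Because j | s and s | x, j | x. x = e, so j | e. Since j = g, g | e. Then g | e * t.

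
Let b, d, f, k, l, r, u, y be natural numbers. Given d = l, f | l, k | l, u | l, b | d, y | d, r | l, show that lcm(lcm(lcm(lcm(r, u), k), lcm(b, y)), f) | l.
From r | l and u | l, lcm(r, u) | l. Because k | l, lcm(lcm(r, u), k) | l. From b | d and y | d, lcm(b, y) | d. d = l, so lcm(b, y) | l. lcm(lcm(r, u), k) | l, so lcm(lcm(lcm(r, u), k), lcm(b, y)) | l. Since f | l, lcm(lcm(lcm(lcm(r, u), k), lcm(b, y)), f) | l.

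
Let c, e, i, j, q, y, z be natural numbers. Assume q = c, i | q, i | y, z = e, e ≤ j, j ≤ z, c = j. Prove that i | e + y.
z = e and j ≤ z, so j ≤ e. Since e ≤ j, j = e. Because q = c and c = j, q = j. i | q, so i | j. Since j = e, i | e. Because i | y, i | e + y.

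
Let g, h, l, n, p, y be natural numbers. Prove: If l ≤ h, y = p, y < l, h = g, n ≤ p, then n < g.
y = p and y < l, therefore p < l. Since n ≤ p, n < l. Since l ≤ h, n < h. h = g, so n < g.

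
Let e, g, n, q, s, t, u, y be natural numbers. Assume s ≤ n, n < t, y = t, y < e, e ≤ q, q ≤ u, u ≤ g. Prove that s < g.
From s ≤ n and n < t, s < t. y < e and e ≤ q, therefore y < q. q ≤ u and u ≤ g, thus q ≤ g. Since y < q, y < g. From y = t, t < g. s < t, so s < g.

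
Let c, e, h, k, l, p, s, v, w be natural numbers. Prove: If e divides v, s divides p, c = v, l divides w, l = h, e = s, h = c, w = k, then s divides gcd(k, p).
e = s and e divides v, therefore s divides v. l = h and h = c, therefore l = c. Since c = v, l = v. Because w = k and l divides w, l divides k. Since l = v, v divides k. Since s divides v, s divides k. s divides p, so s divides gcd(k, p).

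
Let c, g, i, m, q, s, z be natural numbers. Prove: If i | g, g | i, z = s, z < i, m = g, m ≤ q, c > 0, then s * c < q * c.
i | g and g | i, thus i = g. z = s and z < i, thus s < i. i = g, so s < g. m = g and m ≤ q, therefore g ≤ q. s < g, so s < q. c > 0, so s * c < q * c.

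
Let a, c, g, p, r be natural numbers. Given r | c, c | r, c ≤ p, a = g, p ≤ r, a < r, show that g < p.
c | r and r | c, therefore c = r. Since c ≤ p, r ≤ p. p ≤ r, so r = p. From a = g and a < r, g < r. Since r = p, g < p.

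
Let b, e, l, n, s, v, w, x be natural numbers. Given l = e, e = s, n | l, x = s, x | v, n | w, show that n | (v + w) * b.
l = e and e = s, hence l = s. n | l, so n | s. x = s and x | v, hence s | v. Since n | s, n | v. Since n | w, n | v + w. Then n | (v + w) * b.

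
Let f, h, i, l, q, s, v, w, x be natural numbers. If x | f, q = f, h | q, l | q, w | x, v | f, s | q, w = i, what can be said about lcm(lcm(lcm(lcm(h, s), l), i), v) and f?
lcm(lcm(lcm(lcm(h, s), l), i), v) | f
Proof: Since h | q and s | q, lcm(h, s) | q. Since l | q, lcm(lcm(h, s), l) | q. q = f, so lcm(lcm(h, s), l) | f. w | x and x | f, thus w | f. Since w = i, i | f. Since lcm(lcm(h, s), l) | f, lcm(lcm(lcm(h, s), l), i) | f. v | f, so lcm(lcm(lcm(lcm(h, s), l), i), v) | f.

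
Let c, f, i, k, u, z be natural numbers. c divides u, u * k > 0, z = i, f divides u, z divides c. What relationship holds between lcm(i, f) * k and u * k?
lcm(i, f) * k ≤ u * k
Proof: Since z divides c and c divides u, z divides u. z = i, so i divides u. f divides u, so lcm(i, f) divides u. Then lcm(i, f) * k divides u * k. u * k > 0, so lcm(i, f) * k ≤ u * k.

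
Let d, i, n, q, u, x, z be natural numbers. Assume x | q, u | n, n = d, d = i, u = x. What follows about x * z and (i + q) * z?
x * z | (i + q) * z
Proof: From u = x and u | n, x | n. Since n = d, x | d. d = i, so x | i. x | q, so x | i + q. Then x * z | (i + q) * z.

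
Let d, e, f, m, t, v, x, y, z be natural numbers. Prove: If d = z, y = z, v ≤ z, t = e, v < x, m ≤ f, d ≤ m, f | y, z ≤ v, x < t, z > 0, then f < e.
v ≤ z and z ≤ v, thus v = z. Because d ≤ m and m ≤ f, d ≤ f. Since d = z, z ≤ f. y = z and f | y, therefore f | z. Since z > 0, f ≤ z. Since z ≤ f, z = f. v = z, so v = f. t = e and x < t, so x < e. v < x, so v < e. v = f, so f < e.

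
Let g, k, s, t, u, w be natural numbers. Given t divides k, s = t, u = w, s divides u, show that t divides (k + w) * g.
u = w and s divides u, so s divides w. s = t, so t divides w. Since t divides k, t divides k + w. Then t divides (k + w) * g.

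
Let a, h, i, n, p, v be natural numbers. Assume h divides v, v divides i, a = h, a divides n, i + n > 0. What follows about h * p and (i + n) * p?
h * p ≤ (i + n) * p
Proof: Because h divides v and v divides i, h divides i. a = h and a divides n, so h divides n. h divides i, so h divides i + n. Because i + n > 0, h ≤ i + n. By multiplying by a non-negative, h * p ≤ (i + n) * p.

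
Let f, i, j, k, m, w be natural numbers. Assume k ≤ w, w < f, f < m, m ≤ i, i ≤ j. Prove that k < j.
f < m and m ≤ i, hence f < i. Since i ≤ j, f < j. Since w < f, w < j. k ≤ w, so k < j.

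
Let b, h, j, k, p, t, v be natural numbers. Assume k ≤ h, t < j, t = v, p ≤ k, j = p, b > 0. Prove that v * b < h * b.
j = p and t < j, therefore t < p. Since t = v, v < p. Because p ≤ k and k ≤ h, p ≤ h. v < p, so v < h. From b > 0, by multiplying by a positive, v * b < h * b.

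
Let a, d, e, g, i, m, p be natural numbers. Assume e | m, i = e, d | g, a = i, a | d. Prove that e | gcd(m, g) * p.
From a = i and i = e, a = e. Since a | d, e | d. d | g, so e | g. e | m, so e | gcd(m, g). Then e | gcd(m, g) * p.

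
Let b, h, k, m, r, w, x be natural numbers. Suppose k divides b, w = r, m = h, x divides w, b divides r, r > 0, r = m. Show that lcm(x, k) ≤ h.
r = m and m = h, thus r = h. w = r and x divides w, so x divides r. k divides b and b divides r, so k divides r. x divides r, so lcm(x, k) divides r. r > 0, so lcm(x, k) ≤ r. Since r = h, lcm(x, k) ≤ h.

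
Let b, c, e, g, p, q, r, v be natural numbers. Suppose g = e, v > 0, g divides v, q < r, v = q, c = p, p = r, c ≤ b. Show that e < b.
g = e and g divides v, thus e divides v. From v > 0, e ≤ v. Since v = q, e ≤ q. q < r, so e < r. c = p and p = r, hence c = r. Since c ≤ b, r ≤ b. Since e < r, e < b.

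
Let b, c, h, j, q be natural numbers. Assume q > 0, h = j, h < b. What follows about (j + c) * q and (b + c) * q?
(j + c) * q < (b + c) * q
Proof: h = j and h < b, thus j < b. Then j + c < b + c. Combined with q > 0, by multiplying by a positive, (j + c) * q < (b + c) * q.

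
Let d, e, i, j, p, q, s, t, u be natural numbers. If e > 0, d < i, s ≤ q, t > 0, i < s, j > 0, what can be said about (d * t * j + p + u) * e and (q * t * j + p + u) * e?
(d * t * j + p + u) * e < (q * t * j + p + u) * e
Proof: Since d < i and i < s, d < s. Because s ≤ q, d < q. Since t > 0, d * t < q * t. j > 0, so d * t * j < q * t * j. Then d * t * j + p < q * t * j + p. Then d * t * j + p + u < q * t * j + p + u. e > 0, so (d * t * j + p + u) * e < (q * t * j + p + u) * e.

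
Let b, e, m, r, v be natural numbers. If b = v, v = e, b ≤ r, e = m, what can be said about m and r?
m ≤ r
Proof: b = v and v = e, therefore b = e. e = m, so b = m. b ≤ r, so m ≤ r.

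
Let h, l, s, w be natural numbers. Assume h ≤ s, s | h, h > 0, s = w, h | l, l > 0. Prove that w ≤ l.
s | h and h > 0, thus s ≤ h. h ≤ s, so h = s. Since s = w, h = w. Since h | l, w | l. Because l > 0, w ≤ l.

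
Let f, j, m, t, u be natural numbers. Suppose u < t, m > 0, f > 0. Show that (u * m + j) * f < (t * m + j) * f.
Since u < t and m > 0, u * m < t * m. Then u * m + j < t * m + j. Because f > 0, (u * m + j) * f < (t * m + j) * f.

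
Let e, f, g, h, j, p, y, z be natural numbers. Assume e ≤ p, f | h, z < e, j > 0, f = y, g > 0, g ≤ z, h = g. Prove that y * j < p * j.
h = g and f | h, so f | g. Since g > 0, f ≤ g. g ≤ z and z < e, thus g < e. Because f ≤ g, f < e. f = y, so y < e. e ≤ p, so y < p. j > 0, so y * j < p * j.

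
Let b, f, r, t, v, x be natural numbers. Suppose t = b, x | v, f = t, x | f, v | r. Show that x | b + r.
f = t and t = b, so f = b. x | f, so x | b. x | v and v | r, therefore x | r. Since x | b, x | b + r.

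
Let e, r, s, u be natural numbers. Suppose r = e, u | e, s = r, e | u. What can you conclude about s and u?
s = u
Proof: s = r and r = e, hence s = e. Because e | u and u | e, e = u. From s = e, s = u.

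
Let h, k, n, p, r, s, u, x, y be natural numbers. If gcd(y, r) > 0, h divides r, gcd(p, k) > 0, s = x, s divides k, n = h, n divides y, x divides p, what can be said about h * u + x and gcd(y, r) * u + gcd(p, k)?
h * u + x ≤ gcd(y, r) * u + gcd(p, k)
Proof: n = h and n divides y, hence h divides y. Since h divides r, h divides gcd(y, r). Since gcd(y, r) > 0, h ≤ gcd(y, r). By multiplying by a non-negative, h * u ≤ gcd(y, r) * u. Since s = x and s divides k, x divides k. Because x divides p, x divides gcd(p, k). Since gcd(p, k) > 0, x ≤ gcd(p, k). Since h * u ≤ gcd(y, r) * u, h * u + x ≤ gcd(y, r) * u + gcd(p, k).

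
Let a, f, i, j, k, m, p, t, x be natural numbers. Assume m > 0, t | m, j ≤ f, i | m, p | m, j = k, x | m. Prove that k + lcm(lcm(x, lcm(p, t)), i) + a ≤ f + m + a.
Since j = k and j ≤ f, k ≤ f. From p | m and t | m, lcm(p, t) | m. x | m, so lcm(x, lcm(p, t)) | m. i | m, so lcm(lcm(x, lcm(p, t)), i) | m. Since m > 0, lcm(lcm(x, lcm(p, t)), i) ≤ m. Then lcm(lcm(x, lcm(p, t)), i) + a ≤ m + a. k ≤ f, so k + lcm(lcm(x, lcm(p, t)), i) + a ≤ f + m + a.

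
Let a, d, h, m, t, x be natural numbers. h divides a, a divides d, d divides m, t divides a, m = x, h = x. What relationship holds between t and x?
t divides x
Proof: m = x and d divides m, therefore d divides x. a divides d, so a divides x. h = x and h divides a, therefore x divides a. a divides x, so a = x. t divides a, so t divides x.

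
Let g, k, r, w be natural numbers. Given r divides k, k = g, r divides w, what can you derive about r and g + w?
r divides g + w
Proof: k = g and r divides k, thus r divides g. Since r divides w, r divides g + w.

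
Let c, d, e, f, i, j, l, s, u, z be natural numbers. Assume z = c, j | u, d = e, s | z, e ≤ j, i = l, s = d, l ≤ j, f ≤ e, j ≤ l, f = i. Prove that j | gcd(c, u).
l ≤ j and j ≤ l, therefore l = j. f = i and f ≤ e, therefore i ≤ e. i = l, so l ≤ e. l = j, so j ≤ e. e ≤ j, so e = j. From s = d and d = e, s = e. From z = c and s | z, s | c. s = e, so e | c. e = j, so j | c. Since j | u, j | gcd(c, u).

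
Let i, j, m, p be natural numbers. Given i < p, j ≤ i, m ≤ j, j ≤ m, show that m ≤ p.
j ≤ m and m ≤ j, therefore j = m. Since j ≤ i, m ≤ i. Since i < p, m < p. Then m ≤ p.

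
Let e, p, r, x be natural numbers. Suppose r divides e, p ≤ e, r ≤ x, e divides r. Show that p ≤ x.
Since e divides r and r divides e, e = r. Since p ≤ e, p ≤ r. Since r ≤ x, p ≤ x.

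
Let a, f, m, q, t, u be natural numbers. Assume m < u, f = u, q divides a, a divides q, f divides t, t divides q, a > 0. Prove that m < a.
Since q divides a and a divides q, q = a. Because f divides t and t divides q, f divides q. q = a, so f divides a. f = u, so u divides a. Since a > 0, u ≤ a. Since m < u, m < a.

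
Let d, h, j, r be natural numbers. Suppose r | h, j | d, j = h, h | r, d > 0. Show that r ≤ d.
h | r and r | h, hence h = r. j = h, so j = r. j | d, so r | d. Because d > 0, r ≤ d.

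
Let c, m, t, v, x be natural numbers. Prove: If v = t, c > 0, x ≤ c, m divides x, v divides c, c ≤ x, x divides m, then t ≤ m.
x divides m and m divides x, so x = m. c ≤ x and x ≤ c, so c = x. v divides c and c > 0, therefore v ≤ c. From v = t, t ≤ c. Since c = x, t ≤ x. Since x = m, t ≤ m.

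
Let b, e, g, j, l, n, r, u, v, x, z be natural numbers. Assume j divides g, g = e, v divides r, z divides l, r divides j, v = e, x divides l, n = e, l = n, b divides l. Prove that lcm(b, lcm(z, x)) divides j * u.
Since l = n and n = e, l = e. From v = e and v divides r, e divides r. r divides j, so e divides j. g = e and j divides g, therefore j divides e. e divides j, so e = j. Since l = e, l = j. z divides l and x divides l, hence lcm(z, x) divides l. From b divides l, lcm(b, lcm(z, x)) divides l. Since l = j, lcm(b, lcm(z, x)) divides j. Then lcm(b, lcm(z, x)) divides j * u.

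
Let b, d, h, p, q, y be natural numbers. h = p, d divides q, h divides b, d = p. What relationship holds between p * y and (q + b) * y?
p * y divides (q + b) * y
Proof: Since d = p and d divides q, p divides q. h = p and h divides b, therefore p divides b. p divides q, so p divides q + b. Then p * y divides (q + b) * y.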